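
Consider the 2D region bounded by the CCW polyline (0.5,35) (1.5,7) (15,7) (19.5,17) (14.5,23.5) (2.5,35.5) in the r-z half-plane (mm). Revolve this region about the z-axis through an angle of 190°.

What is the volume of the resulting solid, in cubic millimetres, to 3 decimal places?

Profile (r,z), 6 vertices: (0.5,35) (1.5,7) (15,7) (19.5,17) (14.5,23.5) (2.5,35.5)
edge 0: (0.5,35)→(1.5,7)  cross = 0.5·7 − 1.5·35 = -49.0000; (r_i+r_j)·cross = 2·-49.0000 = -98.0000
edge 1: (1.5,7)→(15,7)  cross = 1.5·7 − 15·7 = -94.5000; (r_i+r_j)·cross = 16.5·-94.5000 = -1559.2500
edge 2: (15,7)→(19.5,17)  cross = 15·17 − 19.5·7 = 118.5000; (r_i+r_j)·cross = 34.5·118.5000 = 4088.2500
edge 3: (19.5,17)→(14.5,23.5)  cross = 19.5·23.5 − 14.5·17 = 211.7500; (r_i+r_j)·cross = 34·211.7500 = 7199.5000
edge 4: (14.5,23.5)→(2.5,35.5)  cross = 14.5·35.5 − 2.5·23.5 = 456.0000; (r_i+r_j)·cross = 17·456.0000 = 7752.0000
edge 5: (2.5,35.5)→(0.5,35)  cross = 2.5·35 − 0.5·35.5 = 69.7500; (r_i+r_j)·cross = 3·69.7500 = 209.2500
Σcross = 712.5000 → A = |Σcross|/2 = 356.2500 mm²
Σ(r_i+r_j)·cross = 17591.7500 → first moment M = |Σ|/6 = 2931.9583
R_c = M/A = 2931.9583/356.2500 = 8.2301 mm
θ = 190° = 3.316126 rad
V = θ·R_c·A = 3.316126·8.2301·356.2500 = 9722.742 mm³

Volume = 9722.742 mm³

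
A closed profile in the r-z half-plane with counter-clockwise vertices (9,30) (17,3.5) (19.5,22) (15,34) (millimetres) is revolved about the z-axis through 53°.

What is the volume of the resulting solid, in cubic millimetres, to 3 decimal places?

Profile (r,z), 4 vertices: (9,30) (17,3.5) (19.5,22) (15,34)
edge 0: (9,30)→(17,3.5)  cross = 9·3.5 − 17·30 = -478.5000; (r_i+r_j)·cross = 26·-478.5000 = -12441.0000
edge 1: (17,3.5)→(19.5,22)  cross = 17·22 − 19.5·3.5 = 305.7500; (r_i+r_j)·cross = 36.5·305.7500 = 11159.8750
edge 2: (19.5,22)→(15,34)  cross = 19.5·34 − 15·22 = 333.0000; (r_i+r_j)·cross = 34.5·333.0000 = 11488.5000
edge 3: (15,34)→(9,30)  cross = 15·30 − 9·34 = 144.0000; (r_i+r_j)·cross = 24·144.0000 = 3456.0000
Σcross = 304.2500 → A = |Σcross|/2 = 152.1250 mm²
Σ(r_i+r_j)·cross = 13663.3750 → first moment M = |Σ|/6 = 2277.2292
R_c = M/A = 2277.2292/152.1250 = 14.9695 mm
θ = 53° = 0.925025 rad
V = θ·R_c·A = 0.925025·14.9695·152.1250 = 2106.493 mm³

Volume = 2106.493 mm³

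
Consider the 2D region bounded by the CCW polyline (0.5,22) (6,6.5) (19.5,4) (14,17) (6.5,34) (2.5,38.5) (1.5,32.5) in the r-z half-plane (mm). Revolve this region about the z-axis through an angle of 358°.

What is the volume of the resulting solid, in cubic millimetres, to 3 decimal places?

Profile (r,z), 7 vertices: (0.5,22) (6,6.5) (19.5,4) (14,17) (6.5,34) (2.5,38.5) (1.5,32.5)
edge 0: (0.5,22)→(6,6.5)  cross = 0.5·6.5 − 6·22 = -128.7500; (r_i+r_j)·cross = 6.5·-128.7500 = -836.8750
edge 1: (6,6.5)→(19.5,4)  cross = 6·4 − 19.5·6.5 = -102.7500; (r_i+r_j)·cross = 25.5·-102.7500 = -2620.1250
edge 2: (19.5,4)→(14,17)  cross = 19.5·17 − 14·4 = 275.5000; (r_i+r_j)·cross = 33.5·275.5000 = 9229.2500
edge 3: (14,17)→(6.5,34)  cross = 14·34 − 6.5·17 = 365.5000; (r_i+r_j)·cross = 20.5·365.5000 = 7492.7500
edge 4: (6.5,34)→(2.5,38.5)  cross = 6.5·38.5 − 2.5·34 = 165.2500; (r_i+r_j)·cross = 9·165.2500 = 1487.2500
edge 5: (2.5,38.5)→(1.5,32.5)  cross = 2.5·32.5 − 1.5·38.5 = 23.5000; (r_i+r_j)·cross = 4·23.5000 = 94.0000
edge 6: (1.5,32.5)→(0.5,22)  cross = 1.5·22 − 0.5·32.5 = 16.7500; (r_i+r_j)·cross = 2·16.7500 = 33.5000
Σcross = 615.0000 → A = |Σcross|/2 = 307.5000 mm²
Σ(r_i+r_j)·cross = 14879.7500 → first moment M = |Σ|/6 = 2479.9583
R_c = M/A = 2479.9583/307.5000 = 8.0649 mm
θ = 358° = 6.248279 rad
V = θ·R_c·A = 6.248279·8.0649·307.5000 = 15495.471 mm³

Volume = 15495.471 mm³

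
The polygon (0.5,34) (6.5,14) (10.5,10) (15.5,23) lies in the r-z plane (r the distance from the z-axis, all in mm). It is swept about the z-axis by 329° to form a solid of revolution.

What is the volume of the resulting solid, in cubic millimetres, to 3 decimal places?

Profile (r,z), 4 vertices: (0.5,34) (6.5,14) (10.5,10) (15.5,23)
edge 0: (0.5,34)→(6.5,14)  cross = 0.5·14 − 6.5·34 = -214.0000; (r_i+r_j)·cross = 7·-214.0000 = -1498.0000
edge 1: (6.5,14)→(10.5,10)  cross = 6.5·10 − 10.5·14 = -82.0000; (r_i+r_j)·cross = 17·-82.0000 = -1394.0000
edge 2: (10.5,10)→(15.5,23)  cross = 10.5·23 − 15.5·10 = 86.5000; (r_i+r_j)·cross = 26·86.5000 = 2249.0000
edge 3: (15.5,23)→(0.5,34)  cross = 15.5·34 − 0.5·23 = 515.5000; (r_i+r_j)·cross = 16·515.5000 = 8248.0000
Σcross = 306.0000 → A = |Σcross|/2 = 153.0000 mm²
Σ(r_i+r_j)·cross = 7605.0000 → first moment M = |Σ|/6 = 1267.5000
R_c = M/A = 1267.5000/153.0000 = 8.2843 mm
θ = 329° = 5.742133 rad
V = θ·R_c·A = 5.742133·8.2843·153.0000 = 7278.154 mm³

Volume = 7278.154 mm³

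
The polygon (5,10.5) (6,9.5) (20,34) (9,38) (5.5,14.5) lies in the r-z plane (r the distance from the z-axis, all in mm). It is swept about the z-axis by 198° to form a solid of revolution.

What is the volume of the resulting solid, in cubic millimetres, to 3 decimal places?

Profile (r,z), 5 vertices: (5,10.5) (6,9.5) (20,34) (9,38) (5.5,14.5)
edge 0: (5,10.5)→(6,9.5)  cross = 5·9.5 − 6·10.5 = -15.5000; (r_i+r_j)·cross = 11·-15.5000 = -170.5000
edge 1: (6,9.5)→(20,34)  cross = 6·34 − 20·9.5 = 14.0000; (r_i+r_j)·cross = 26·14.0000 = 364.0000
edge 2: (20,34)→(9,38)  cross = 20·38 − 9·34 = 454.0000; (r_i+r_j)·cross = 29·454.0000 = 13166.0000
edge 3: (9,38)→(5.5,14.5)  cross = 9·14.5 − 5.5·38 = -78.5000; (r_i+r_j)·cross = 14.5·-78.5000 = -1138.2500
edge 4: (5.5,14.5)→(5,10.5)  cross = 5.5·10.5 − 5·14.5 = -14.7500; (r_i+r_j)·cross = 10.5·-14.7500 = -154.8750
Σcross = 359.2500 → A = |Σcross|/2 = 179.6250 mm²
Σ(r_i+r_j)·cross = 12066.3750 → first moment M = |Σ|/6 = 2011.0625
R_c = M/A = 2011.0625/179.6250 = 11.1959 mm
θ = 198° = 3.455752 rad
V = θ·R_c·A = 3.455752·11.1959·179.6250 = 6949.733 mm³

Volume = 6949.733 mm³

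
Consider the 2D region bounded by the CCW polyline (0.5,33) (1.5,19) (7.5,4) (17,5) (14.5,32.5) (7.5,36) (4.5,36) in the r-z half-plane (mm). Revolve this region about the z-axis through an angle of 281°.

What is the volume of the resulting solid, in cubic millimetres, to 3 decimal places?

Profile (r,z), 7 vertices: (0.5,33) (1.5,19) (7.5,4) (17,5) (14.5,32.5) (7.5,36) (4.5,36)
edge 0: (0.5,33)→(1.5,19)  cross = 0.5·19 − 1.5·33 = -40.0000; (r_i+r_j)·cross = 2·-40.0000 = -80.0000
edge 1: (1.5,19)→(7.5,4)  cross = 1.5·4 − 7.5·19 = -136.5000; (r_i+r_j)·cross = 9·-136.5000 = -1228.5000
edge 2: (7.5,4)→(17,5)  cross = 7.5·5 − 17·4 = -30.5000; (r_i+r_j)·cross = 24.5·-30.5000 = -747.2500
edge 3: (17,5)→(14.5,32.5)  cross = 17·32.5 − 14.5·5 = 480.0000; (r_i+r_j)·cross = 31.5·480.0000 = 15120.0000
edge 4: (14.5,32.5)→(7.5,36)  cross = 14.5·36 − 7.5·32.5 = 278.2500; (r_i+r_j)·cross = 22·278.2500 = 6121.5000
edge 5: (7.5,36)→(4.5,36)  cross = 7.5·36 − 4.5·36 = 108.0000; (r_i+r_j)·cross = 12·108.0000 = 1296.0000
edge 6: (4.5,36)→(0.5,33)  cross = 4.5·33 − 0.5·36 = 130.5000; (r_i+r_j)·cross = 5·130.5000 = 652.5000
Σcross = 789.7500 → A = |Σcross|/2 = 394.8750 mm²
Σ(r_i+r_j)·cross = 21134.2500 → first moment M = |Σ|/6 = 3522.3750
R_c = M/A = 3522.3750/394.8750 = 8.9202 mm
θ = 281° = 4.904375 rad
V = θ·R_c·A = 4.904375·8.9202·394.8750 = 17275.049 mm³

Volume = 17275.049 mm³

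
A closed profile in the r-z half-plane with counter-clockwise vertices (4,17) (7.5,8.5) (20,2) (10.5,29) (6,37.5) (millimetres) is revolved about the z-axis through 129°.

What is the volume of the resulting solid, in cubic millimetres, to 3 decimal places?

Profile (r,z), 5 vertices: (4,17) (7.5,8.5) (20,2) (10.5,29) (6,37.5)
edge 0: (4,17)→(7.5,8.5)  cross = 4·8.5 − 7.5·17 = -93.5000; (r_i+r_j)·cross = 11.5·-93.5000 = -1075.2500
edge 1: (7.5,8.5)→(20,2)  cross = 7.5·2 − 20·8.5 = -155.0000; (r_i+r_j)·cross = 27.5·-155.0000 = -4262.5000
edge 2: (20,2)→(10.5,29)  cross = 20·29 − 10.5·2 = 559.0000; (r_i+r_j)·cross = 30.5·559.0000 = 17049.5000
edge 3: (10.5,29)→(6,37.5)  cross = 10.5·37.5 − 6·29 = 219.7500; (r_i+r_j)·cross = 16.5·219.7500 = 3625.8750
edge 4: (6,37.5)→(4,17)  cross = 6·17 − 4·37.5 = -48.0000; (r_i+r_j)·cross = 10·-48.0000 = -480.0000
Σcross = 482.2500 → A = |Σcross|/2 = 241.1250 mm²
Σ(r_i+r_j)·cross = 14857.6250 → first moment M = |Σ|/6 = 2476.2708
R_c = M/A = 2476.2708/241.1250 = 10.2697 mm
θ = 129° = 2.251475 rad
V = θ·R_c·A = 2.251475·10.2697·241.1250 = 5575.261 mm³

Volume = 5575.261 mm³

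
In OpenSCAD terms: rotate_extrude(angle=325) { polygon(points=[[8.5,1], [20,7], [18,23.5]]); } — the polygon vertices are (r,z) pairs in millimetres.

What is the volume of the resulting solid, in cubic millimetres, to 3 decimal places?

Profile (r,z), 3 vertices: (8.5,1) (20,7) (18,23.5)
edge 0: (8.5,1)→(20,7)  cross = 8.5·7 − 20·1 = 39.5000; (r_i+r_j)·cross = 28.5·39.5000 = 1125.7500
edge 1: (20,7)→(18,23.5)  cross = 20·23.5 − 18·7 = 344.0000; (r_i+r_j)·cross = 38·344.0000 = 13072.0000
edge 2: (18,23.5)→(8.5,1)  cross = 18·1 − 8.5·23.5 = -181.7500; (r_i+r_j)·cross = 26.5·-181.7500 = -4816.3750
Σcross = 201.7500 → A = |Σcross|/2 = 100.8750 mm²
Σ(r_i+r_j)·cross = 9381.3750 → first moment M = |Σ|/6 = 1563.5625
R_c = M/A = 1563.5625/100.8750 = 15.5000 mm
θ = 325° = 5.672320 rad
V = θ·R_c·A = 5.672320·15.5000·100.8750 = 8869.027 mm³

Volume = 8869.027 mm³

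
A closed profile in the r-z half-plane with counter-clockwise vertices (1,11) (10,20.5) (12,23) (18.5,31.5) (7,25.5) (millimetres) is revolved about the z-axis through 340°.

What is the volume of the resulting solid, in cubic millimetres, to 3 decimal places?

Profile (r,z), 5 vertices: (1,11) (10,20.5) (12,23) (18.5,31.5) (7,25.5)
edge 0: (1,11)→(10,20.5)  cross = 1·20.5 − 10·11 = -89.5000; (r_i+r_j)·cross = 11·-89.5000 = -984.5000
edge 1: (10,20.5)→(12,23)  cross = 10·23 − 12·20.5 = -16.0000; (r_i+r_j)·cross = 22·-16.0000 = -352.0000
edge 2: (12,23)→(18.5,31.5)  cross = 12·31.5 − 18.5·23 = -47.5000; (r_i+r_j)·cross = 30.5·-47.5000 = -1448.7500
edge 3: (18.5,31.5)→(7,25.5)  cross = 18.5·25.5 − 7·31.5 = 251.2500; (r_i+r_j)·cross = 25.5·251.2500 = 6406.8750
edge 4: (7,25.5)→(1,11)  cross = 7·11 − 1·25.5 = 51.5000; (r_i+r_j)·cross = 8·51.5000 = 412.0000
Σcross = 149.7500 → A = |Σcross|/2 = 74.8750 mm²
Σ(r_i+r_j)·cross = 4033.6250 → first moment M = |Σ|/6 = 672.2708
R_c = M/A = 672.2708/74.8750 = 8.9786 mm
θ = 340° = 5.934119 rad
V = θ·R_c·A = 5.934119·8.9786·74.8750 = 3989.335 mm³

Volume = 3989.335 mm³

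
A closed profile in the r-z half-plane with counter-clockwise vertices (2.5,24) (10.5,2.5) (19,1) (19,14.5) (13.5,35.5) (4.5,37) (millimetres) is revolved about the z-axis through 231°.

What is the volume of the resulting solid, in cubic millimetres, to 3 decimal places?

Profile (r,z), 6 vertices: (2.5,24) (10.5,2.5) (19,1) (19,14.5) (13.5,35.5) (4.5,37)
edge 0: (2.5,24)→(10.5,2.5)  cross = 2.5·2.5 − 10.5·24 = -245.7500; (r_i+r_j)·cross = 13·-245.7500 = -3194.7500
edge 1: (10.5,2.5)→(19,1)  cross = 10.5·1 − 19·2.5 = -37.0000; (r_i+r_j)·cross = 29.5·-37.0000 = -1091.5000
edge 2: (19,1)→(19,14.5)  cross = 19·14.5 − 19·1 = 256.5000; (r_i+r_j)·cross = 38·256.5000 = 9747.0000
edge 3: (19,14.5)→(13.5,35.5)  cross = 19·35.5 − 13.5·14.5 = 478.7500; (r_i+r_j)·cross = 32.5·478.7500 = 15559.3750
edge 4: (13.5,35.5)→(4.5,37)  cross = 13.5·37 − 4.5·35.5 = 339.7500; (r_i+r_j)·cross = 18·339.7500 = 6115.5000
edge 5: (4.5,37)→(2.5,24)  cross = 4.5·24 − 2.5·37 = 15.5000; (r_i+r_j)·cross = 7·15.5000 = 108.5000
Σcross = 807.7500 → A = |Σcross|/2 = 403.8750 mm²
Σ(r_i+r_j)·cross = 27244.1250 → first moment M = |Σ|/6 = 4540.6875
R_c = M/A = 4540.6875/403.8750 = 11.2428 mm
θ = 231° = 4.031711 rad
V = θ·R_c·A = 4.031711·11.2428·403.8750 = 18306.738 mm³

Volume = 18306.738 mm³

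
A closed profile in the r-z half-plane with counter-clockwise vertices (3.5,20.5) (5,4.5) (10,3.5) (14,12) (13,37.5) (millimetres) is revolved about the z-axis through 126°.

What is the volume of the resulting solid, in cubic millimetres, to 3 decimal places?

Volume = 4672.661 mm³

Profile (r,z), 5 vertices: (3.5,20.5) (5,4.5) (10,3.5) (14,12) (13,37.5)
edge 0: (3.5,20.5)→(5,4.5)  cross = 3.5·4.5 − 5·20.5 = -86.7500; (r_i+r_j)·cross = 8.5·-86.7500 = -737.3750
edge 1: (5,4.5)→(10,3.5)  cross = 5·3.5 − 10·4.5 = -27.5000; (r_i+r_j)·cross = 15·-27.5000 = -412.5000
edge 2: (10,3.5)→(14,12)  cross = 10·12 − 14·3.5 = 71.0000; (r_i+r_j)·cross = 24·71.0000 = 1704.0000
edge 3: (14,12)→(13,37.5)  cross = 14·37.5 − 13·12 = 369.0000; (r_i+r_j)·cross = 27·369.0000 = 9963.0000
edge 4: (13,37.5)→(3.5,20.5)  cross = 13·20.5 − 3.5·37.5 = 135.2500; (r_i+r_j)·cross = 16.5·135.2500 = 2231.6250
Σcross = 461.0000 → A = |Σcross|/2 = 230.5000 mm²
Σ(r_i+r_j)·cross = 12748.7500 → first moment M = |Σ|/6 = 2124.7917
R_c = M/A = 2124.7917/230.5000 = 9.2182 mm
θ = 126° = 2.199115 rad
V = θ·R_c·A = 2.199115·9.2182·230.5000 = 4672.661 mm³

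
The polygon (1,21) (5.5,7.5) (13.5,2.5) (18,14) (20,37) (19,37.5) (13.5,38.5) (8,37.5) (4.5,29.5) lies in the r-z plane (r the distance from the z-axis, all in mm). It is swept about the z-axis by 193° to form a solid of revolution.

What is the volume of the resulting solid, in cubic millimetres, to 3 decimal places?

Profile (r,z), 9 vertices: (1,21) (5.5,7.5) (13.5,2.5) (18,14) (20,37) (19,37.5) (13.5,38.5) (8,37.5) (4.5,29.5)
edge 0: (1,21)→(5.5,7.5)  cross = 1·7.5 − 5.5·21 = -108.0000; (r_i+r_j)·cross = 6.5·-108.0000 = -702.0000
edge 1: (5.5,7.5)→(13.5,2.5)  cross = 5.5·2.5 − 13.5·7.5 = -87.5000; (r_i+r_j)·cross = 19·-87.5000 = -1662.5000
edge 2: (13.5,2.5)→(18,14)  cross = 13.5·14 − 18·2.5 = 144.0000; (r_i+r_j)·cross = 31.5·144.0000 = 4536.0000
edge 3: (18,14)→(20,37)  cross = 18·37 − 20·14 = 386.0000; (r_i+r_j)·cross = 38·386.0000 = 14668.0000
edge 4: (20,37)→(19,37.5)  cross = 20·37.5 − 19·37 = 47.0000; (r_i+r_j)·cross = 39·47.0000 = 1833.0000
edge 5: (19,37.5)→(13.5,38.5)  cross = 19·38.5 − 13.5·37.5 = 225.2500; (r_i+r_j)·cross = 32.5·225.2500 = 7320.6250
edge 6: (13.5,38.5)→(8,37.5)  cross = 13.5·37.5 − 8·38.5 = 198.2500; (r_i+r_j)·cross = 21.5·198.2500 = 4262.3750
edge 7: (8,37.5)→(4.5,29.5)  cross = 8·29.5 − 4.5·37.5 = 67.2500; (r_i+r_j)·cross = 12.5·67.2500 = 840.6250
edge 8: (4.5,29.5)→(1,21)  cross = 4.5·21 − 1·29.5 = 65.0000; (r_i+r_j)·cross = 5.5·65.0000 = 357.5000
Σcross = 937.2500 → A = |Σcross|/2 = 468.6250 mm²
Σ(r_i+r_j)·cross = 31453.6250 → first moment M = |Σ|/6 = 5242.2708
R_c = M/A = 5242.2708/468.6250 = 11.1865 mm
θ = 193° = 3.368485 rad
V = θ·R_c·A = 3.368485·11.1865·468.6250 = 17658.513 mm³

Volume = 17658.513 mm³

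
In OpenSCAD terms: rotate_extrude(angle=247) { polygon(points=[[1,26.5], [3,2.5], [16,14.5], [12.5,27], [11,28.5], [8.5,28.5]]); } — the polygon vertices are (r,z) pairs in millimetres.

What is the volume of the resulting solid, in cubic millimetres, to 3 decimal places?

Volume = 8302.736 mm³

Profile (r,z), 6 vertices: (1,26.5) (3,2.5) (16,14.5) (12.5,27) (11,28.5) (8.5,28.5)
edge 0: (1,26.5)→(3,2.5)  cross = 1·2.5 − 3·26.5 = -77.0000; (r_i+r_j)·cross = 4·-77.0000 = -308.0000
edge 1: (3,2.5)→(16,14.5)  cross = 3·14.5 − 16·2.5 = 3.5000; (r_i+r_j)·cross = 19·3.5000 = 66.5000
edge 2: (16,14.5)→(12.5,27)  cross = 16·27 − 12.5·14.5 = 250.7500; (r_i+r_j)·cross = 28.5·250.7500 = 7146.3750
edge 3: (12.5,27)→(11,28.5)  cross = 12.5·28.5 − 11·27 = 59.2500; (r_i+r_j)·cross = 23.5·59.2500 = 1392.3750
edge 4: (11,28.5)→(8.5,28.5)  cross = 11·28.5 − 8.5·28.5 = 71.2500; (r_i+r_j)·cross = 19.5·71.2500 = 1389.3750
edge 5: (8.5,28.5)→(1,26.5)  cross = 8.5·26.5 − 1·28.5 = 196.7500; (r_i+r_j)·cross = 9.5·196.7500 = 1869.1250
Σcross = 504.5000 → A = |Σcross|/2 = 252.2500 mm²
Σ(r_i+r_j)·cross = 11555.7500 → first moment M = |Σ|/6 = 1925.9583
R_c = M/A = 1925.9583/252.2500 = 7.6351 mm
θ = 247° = 4.310963 rad
V = θ·R_c·A = 4.310963·7.6351·252.2500 = 8302.736 mm³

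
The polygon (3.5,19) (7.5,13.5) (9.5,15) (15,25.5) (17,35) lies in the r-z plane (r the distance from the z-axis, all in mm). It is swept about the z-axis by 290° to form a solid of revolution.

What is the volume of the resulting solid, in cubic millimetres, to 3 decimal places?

Volume = 5184.090 mm³

Profile (r,z), 5 vertices: (3.5,19) (7.5,13.5) (9.5,15) (15,25.5) (17,35)
edge 0: (3.5,19)→(7.5,13.5)  cross = 3.5·13.5 − 7.5·19 = -95.2500; (r_i+r_j)·cross = 11·-95.2500 = -1047.7500
edge 1: (7.5,13.5)→(9.5,15)  cross = 7.5·15 − 9.5·13.5 = -15.7500; (r_i+r_j)·cross = 17·-15.7500 = -267.7500
edge 2: (9.5,15)→(15,25.5)  cross = 9.5·25.5 − 15·15 = 17.2500; (r_i+r_j)·cross = 24.5·17.2500 = 422.6250
edge 3: (15,25.5)→(17,35)  cross = 15·35 − 17·25.5 = 91.5000; (r_i+r_j)·cross = 32·91.5000 = 2928.0000
edge 4: (17,35)→(3.5,19)  cross = 17·19 − 3.5·35 = 200.5000; (r_i+r_j)·cross = 20.5·200.5000 = 4110.2500
Σcross = 198.2500 → A = |Σcross|/2 = 99.1250 mm²
Σ(r_i+r_j)·cross = 6145.3750 → first moment M = |Σ|/6 = 1024.2292
R_c = M/A = 1024.2292/99.1250 = 10.3327 mm
θ = 290° = 5.061455 rad
V = θ·R_c·A = 5.061455·10.3327·99.1250 = 5184.090 mm³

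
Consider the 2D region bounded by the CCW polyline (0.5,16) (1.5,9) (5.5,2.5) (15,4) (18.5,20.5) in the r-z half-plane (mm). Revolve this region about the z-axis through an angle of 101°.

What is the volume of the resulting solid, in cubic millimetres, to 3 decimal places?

Profile (r,z), 5 vertices: (0.5,16) (1.5,9) (5.5,2.5) (15,4) (18.5,20.5)
edge 0: (0.5,16)→(1.5,9)  cross = 0.5·9 − 1.5·16 = -19.5000; (r_i+r_j)·cross = 2·-19.5000 = -39.0000
edge 1: (1.5,9)→(5.5,2.5)  cross = 1.5·2.5 − 5.5·9 = -45.7500; (r_i+r_j)·cross = 7·-45.7500 = -320.2500
edge 2: (5.5,2.5)→(15,4)  cross = 5.5·4 − 15·2.5 = -15.5000; (r_i+r_j)·cross = 20.5·-15.5000 = -317.7500
edge 3: (15,4)→(18.5,20.5)  cross = 15·20.5 − 18.5·4 = 233.5000; (r_i+r_j)·cross = 33.5·233.5000 = 7822.2500
edge 4: (18.5,20.5)→(0.5,16)  cross = 18.5·16 − 0.5·20.5 = 285.7500; (r_i+r_j)·cross = 19·285.7500 = 5429.2500
Σcross = 438.5000 → A = |Σcross|/2 = 219.2500 mm²
Σ(r_i+r_j)·cross = 12574.5000 → first moment M = |Σ|/6 = 2095.7500
R_c = M/A = 2095.7500/219.2500 = 9.5587 mm
θ = 101° = 1.762783 rad
V = θ·R_c·A = 1.762783·9.5587·219.2500 = 3694.352 mm³

Volume = 3694.352 mm³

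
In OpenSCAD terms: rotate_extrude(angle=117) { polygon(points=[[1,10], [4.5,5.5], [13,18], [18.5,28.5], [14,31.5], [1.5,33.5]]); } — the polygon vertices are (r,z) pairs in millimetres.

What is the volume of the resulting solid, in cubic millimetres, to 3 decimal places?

Profile (r,z), 6 vertices: (1,10) (4.5,5.5) (13,18) (18.5,28.5) (14,31.5) (1.5,33.5)
edge 0: (1,10)→(4.5,5.5)  cross = 1·5.5 − 4.5·10 = -39.5000; (r_i+r_j)·cross = 5.5·-39.5000 = -217.2500
edge 1: (4.5,5.5)→(13,18)  cross = 4.5·18 − 13·5.5 = 9.5000; (r_i+r_j)·cross = 17.5·9.5000 = 166.2500
edge 2: (13,18)→(18.5,28.5)  cross = 13·28.5 − 18.5·18 = 37.5000; (r_i+r_j)·cross = 31.5·37.5000 = 1181.2500
edge 3: (18.5,28.5)→(14,31.5)  cross = 18.5·31.5 − 14·28.5 = 183.7500; (r_i+r_j)·cross = 32.5·183.7500 = 5971.8750
edge 4: (14,31.5)→(1.5,33.5)  cross = 14·33.5 − 1.5·31.5 = 421.7500; (r_i+r_j)·cross = 15.5·421.7500 = 6537.1250
edge 5: (1.5,33.5)→(1,10)  cross = 1.5·10 − 1·33.5 = -18.5000; (r_i+r_j)·cross = 2.5·-18.5000 = -46.2500
Σcross = 594.5000 → A = |Σcross|/2 = 297.2500 mm²
Σ(r_i+r_j)·cross = 13593.0000 → first moment M = |Σ|/6 = 2265.5000
R_c = M/A = 2265.5000/297.2500 = 7.6215 mm
θ = 117° = 2.042035 rad
V = θ·R_c·A = 2.042035·7.6215·297.2500 = 4626.231 mm³

Volume = 4626.231 mm³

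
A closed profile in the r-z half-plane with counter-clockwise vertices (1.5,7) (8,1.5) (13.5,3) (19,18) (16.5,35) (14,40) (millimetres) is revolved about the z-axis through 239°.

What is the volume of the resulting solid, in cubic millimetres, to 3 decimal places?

Volume = 17000.284 mm³

Profile (r,z), 6 vertices: (1.5,7) (8,1.5) (13.5,3) (19,18) (16.5,35) (14,40)
edge 0: (1.5,7)→(8,1.5)  cross = 1.5·1.5 − 8·7 = -53.7500; (r_i+r_j)·cross = 9.5·-53.7500 = -510.6250
edge 1: (8,1.5)→(13.5,3)  cross = 8·3 − 13.5·1.5 = 3.7500; (r_i+r_j)·cross = 21.5·3.7500 = 80.6250
edge 2: (13.5,3)→(19,18)  cross = 13.5·18 − 19·3 = 186.0000; (r_i+r_j)·cross = 32.5·186.0000 = 6045.0000
edge 3: (19,18)→(16.5,35)  cross = 19·35 − 16.5·18 = 368.0000; (r_i+r_j)·cross = 35.5·368.0000 = 13064.0000
edge 4: (16.5,35)→(14,40)  cross = 16.5·40 − 14·35 = 170.0000; (r_i+r_j)·cross = 30.5·170.0000 = 5185.0000
edge 5: (14,40)→(1.5,7)  cross = 14·7 − 1.5·40 = 38.0000; (r_i+r_j)·cross = 15.5·38.0000 = 589.0000
Σcross = 712.0000 → A = |Σcross|/2 = 356.0000 mm²
Σ(r_i+r_j)·cross = 24453.0000 → first moment M = |Σ|/6 = 4075.5000
R_c = M/A = 4075.5000/356.0000 = 11.4480 mm
θ = 239° = 4.171337 rad
V = θ·R_c·A = 4.171337·11.4480·356.0000 = 17000.284 mm³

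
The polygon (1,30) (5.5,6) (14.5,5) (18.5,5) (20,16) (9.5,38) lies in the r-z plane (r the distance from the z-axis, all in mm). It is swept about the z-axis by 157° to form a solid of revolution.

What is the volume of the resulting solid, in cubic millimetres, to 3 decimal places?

Profile (r,z), 6 vertices: (1,30) (5.5,6) (14.5,5) (18.5,5) (20,16) (9.5,38)
edge 0: (1,30)→(5.5,6)  cross = 1·6 − 5.5·30 = -159.0000; (r_i+r_j)·cross = 6.5·-159.0000 = -1033.5000
edge 1: (5.5,6)→(14.5,5)  cross = 5.5·5 − 14.5·6 = -59.5000; (r_i+r_j)·cross = 20·-59.5000 = -1190.0000
edge 2: (14.5,5)→(18.5,5)  cross = 14.5·5 − 18.5·5 = -20.0000; (r_i+r_j)·cross = 33·-20.0000 = -660.0000
edge 3: (18.5,5)→(20,16)  cross = 18.5·16 − 20·5 = 196.0000; (r_i+r_j)·cross = 38.5·196.0000 = 7546.0000
edge 4: (20,16)→(9.5,38)  cross = 20·38 − 9.5·16 = 608.0000; (r_i+r_j)·cross = 29.5·608.0000 = 17936.0000
edge 5: (9.5,38)→(1,30)  cross = 9.5·30 − 1·38 = 247.0000; (r_i+r_j)·cross = 10.5·247.0000 = 2593.5000
Σcross = 812.5000 → A = |Σcross|/2 = 406.2500 mm²
Σ(r_i+r_j)·cross = 25192.0000 → first moment M = |Σ|/6 = 4198.6667
R_c = M/A = 4198.6667/406.2500 = 10.3352 mm
θ = 157° = 2.740167 rad
V = θ·R_c·A = 2.740167·10.3352·406.2500 = 11505.048 mm³

Volume = 11505.048 mm³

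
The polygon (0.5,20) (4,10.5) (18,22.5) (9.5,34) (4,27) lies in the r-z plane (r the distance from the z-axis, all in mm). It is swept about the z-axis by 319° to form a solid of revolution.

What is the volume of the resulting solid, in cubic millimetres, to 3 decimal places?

Profile (r,z), 5 vertices: (0.5,20) (4,10.5) (18,22.5) (9.5,34) (4,27)
edge 0: (0.5,20)→(4,10.5)  cross = 0.5·10.5 − 4·20 = -74.7500; (r_i+r_j)·cross = 4.5·-74.7500 = -336.3750
edge 1: (4,10.5)→(18,22.5)  cross = 4·22.5 − 18·10.5 = -99.0000; (r_i+r_j)·cross = 22·-99.0000 = -2178.0000
edge 2: (18,22.5)→(9.5,34)  cross = 18·34 − 9.5·22.5 = 398.2500; (r_i+r_j)·cross = 27.5·398.2500 = 10951.8750
edge 3: (9.5,34)→(4,27)  cross = 9.5·27 − 4·34 = 120.5000; (r_i+r_j)·cross = 13.5·120.5000 = 1626.7500
edge 4: (4,27)→(0.5,20)  cross = 4·20 − 0.5·27 = 66.5000; (r_i+r_j)·cross = 4.5·66.5000 = 299.2500
Σcross = 411.5000 → A = |Σcross|/2 = 205.7500 mm²
Σ(r_i+r_j)·cross = 10363.5000 → first moment M = |Σ|/6 = 1727.2500
R_c = M/A = 1727.2500/205.7500 = 8.3949 mm
θ = 319° = 5.567600 rad
V = θ·R_c·A = 5.567600·8.3949·205.7500 = 9616.638 mm³

Volume = 9616.638 mm³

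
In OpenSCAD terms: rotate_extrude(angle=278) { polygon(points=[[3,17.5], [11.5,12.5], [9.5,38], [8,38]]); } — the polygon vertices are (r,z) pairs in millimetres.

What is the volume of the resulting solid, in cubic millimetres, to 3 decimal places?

Profile (r,z), 4 vertices: (3,17.5) (11.5,12.5) (9.5,38) (8,38)
edge 0: (3,17.5)→(11.5,12.5)  cross = 3·12.5 − 11.5·17.5 = -163.7500; (r_i+r_j)·cross = 14.5·-163.7500 = -2374.3750
edge 1: (11.5,12.5)→(9.5,38)  cross = 11.5·38 − 9.5·12.5 = 318.2500; (r_i+r_j)·cross = 21·318.2500 = 6683.2500
edge 2: (9.5,38)→(8,38)  cross = 9.5·38 − 8·38 = 57.0000; (r_i+r_j)·cross = 17.5·57.0000 = 997.5000
edge 3: (8,38)→(3,17.5)  cross = 8·17.5 − 3·38 = 26.0000; (r_i+r_j)·cross = 11·26.0000 = 286.0000
Σcross = 237.5000 → A = |Σcross|/2 = 118.7500 mm²
Σ(r_i+r_j)·cross = 5592.3750 → first moment M = |Σ|/6 = 932.0625
R_c = M/A = 932.0625/118.7500 = 7.8489 mm
θ = 278° = 4.852015 rad
V = θ·R_c·A = 4.852015·7.8489·118.7500 = 4522.382 mm³

Volume = 4522.382 mm³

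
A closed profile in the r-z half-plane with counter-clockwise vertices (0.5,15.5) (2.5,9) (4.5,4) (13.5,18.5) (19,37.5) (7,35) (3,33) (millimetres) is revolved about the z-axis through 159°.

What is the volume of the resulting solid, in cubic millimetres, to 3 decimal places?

Profile (r,z), 7 vertices: (0.5,15.5) (2.5,9) (4.5,4) (13.5,18.5) (19,37.5) (7,35) (3,33)
edge 0: (0.5,15.5)→(2.5,9)  cross = 0.5·9 − 2.5·15.5 = -34.2500; (r_i+r_j)·cross = 3·-34.2500 = -102.7500
edge 1: (2.5,9)→(4.5,4)  cross = 2.5·4 − 4.5·9 = -30.5000; (r_i+r_j)·cross = 7·-30.5000 = -213.5000
edge 2: (4.5,4)→(13.5,18.5)  cross = 4.5·18.5 − 13.5·4 = 29.2500; (r_i+r_j)·cross = 18·29.2500 = 526.5000
edge 3: (13.5,18.5)→(19,37.5)  cross = 13.5·37.5 − 19·18.5 = 154.7500; (r_i+r_j)·cross = 32.5·154.7500 = 5029.3750
edge 4: (19,37.5)→(7,35)  cross = 19·35 − 7·37.5 = 402.5000; (r_i+r_j)·cross = 26·402.5000 = 10465.0000
edge 5: (7,35)→(3,33)  cross = 7·33 − 3·35 = 126.0000; (r_i+r_j)·cross = 10·126.0000 = 1260.0000
edge 6: (3,33)→(0.5,15.5)  cross = 3·15.5 − 0.5·33 = 30.0000; (r_i+r_j)·cross = 3.5·30.0000 = 105.0000
Σcross = 677.7500 → A = |Σcross|/2 = 338.8750 mm²
Σ(r_i+r_j)·cross = 17069.6250 → first moment M = |Σ|/6 = 2844.9375
R_c = M/A = 2844.9375/338.8750 = 8.3952 mm
θ = 159° = 2.775074 rad
V = θ·R_c·A = 2.775074·8.3952·338.8750 = 7894.911 mm³

Volume = 7894.911 mm³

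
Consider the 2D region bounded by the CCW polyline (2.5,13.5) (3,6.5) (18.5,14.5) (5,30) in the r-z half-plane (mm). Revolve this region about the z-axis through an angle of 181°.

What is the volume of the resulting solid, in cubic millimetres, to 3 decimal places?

Profile (r,z), 4 vertices: (2.5,13.5) (3,6.5) (18.5,14.5) (5,30)
edge 0: (2.5,13.5)→(3,6.5)  cross = 2.5·6.5 − 3·13.5 = -24.2500; (r_i+r_j)·cross = 5.5·-24.2500 = -133.3750
edge 1: (3,6.5)→(18.5,14.5)  cross = 3·14.5 − 18.5·6.5 = -76.7500; (r_i+r_j)·cross = 21.5·-76.7500 = -1650.1250
edge 2: (18.5,14.5)→(5,30)  cross = 18.5·30 − 5·14.5 = 482.5000; (r_i+r_j)·cross = 23.5·482.5000 = 11338.7500
edge 3: (5,30)→(2.5,13.5)  cross = 5·13.5 − 2.5·30 = -7.5000; (r_i+r_j)·cross = 7.5·-7.5000 = -56.2500
Σcross = 374.0000 → A = |Σcross|/2 = 187.0000 mm²
Σ(r_i+r_j)·cross = 9499.0000 → first moment M = |Σ|/6 = 1583.1667
R_c = M/A = 1583.1667/187.0000 = 8.4661 mm
θ = 181° = 3.159046 rad
V = θ·R_c·A = 3.159046·8.4661·187.0000 = 5001.296 mm³

Volume = 5001.296 mm³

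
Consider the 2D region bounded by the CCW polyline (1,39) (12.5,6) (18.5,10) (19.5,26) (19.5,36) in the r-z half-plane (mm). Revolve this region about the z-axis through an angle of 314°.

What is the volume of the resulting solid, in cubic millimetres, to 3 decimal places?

Profile (r,z), 5 vertices: (1,39) (12.5,6) (18.5,10) (19.5,26) (19.5,36)
edge 0: (1,39)→(12.5,6)  cross = 1·6 − 12.5·39 = -481.5000; (r_i+r_j)·cross = 13.5·-481.5000 = -6500.2500
edge 1: (12.5,6)→(18.5,10)  cross = 12.5·10 − 18.5·6 = 14.0000; (r_i+r_j)·cross = 31·14.0000 = 434.0000
edge 2: (18.5,10)→(19.5,26)  cross = 18.5·26 − 19.5·10 = 286.0000; (r_i+r_j)·cross = 38·286.0000 = 10868.0000
edge 3: (19.5,26)→(19.5,36)  cross = 19.5·36 − 19.5·26 = 195.0000; (r_i+r_j)·cross = 39·195.0000 = 7605.0000
edge 4: (19.5,36)→(1,39)  cross = 19.5·39 − 1·36 = 724.5000; (r_i+r_j)·cross = 20.5·724.5000 = 14852.2500
Σcross = 738.0000 → A = |Σcross|/2 = 369.0000 mm²
Σ(r_i+r_j)·cross = 27259.0000 → first moment M = |Σ|/6 = 4543.1667
R_c = M/A = 4543.1667/369.0000 = 12.3121 mm
θ = 314° = 5.480334 rad
V = θ·R_c·A = 5.480334·12.3121·369.0000 = 24898.070 mm³

Volume = 24898.070 mm³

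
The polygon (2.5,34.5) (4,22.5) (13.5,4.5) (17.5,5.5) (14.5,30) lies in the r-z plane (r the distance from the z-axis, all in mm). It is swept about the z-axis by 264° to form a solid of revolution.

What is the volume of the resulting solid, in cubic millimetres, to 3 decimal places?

Profile (r,z), 5 vertices: (2.5,34.5) (4,22.5) (13.5,4.5) (17.5,5.5) (14.5,30)
edge 0: (2.5,34.5)→(4,22.5)  cross = 2.5·22.5 − 4·34.5 = -81.7500; (r_i+r_j)·cross = 6.5·-81.7500 = -531.3750
edge 1: (4,22.5)→(13.5,4.5)  cross = 4·4.5 − 13.5·22.5 = -285.7500; (r_i+r_j)·cross = 17.5·-285.7500 = -5000.6250
edge 2: (13.5,4.5)→(17.5,5.5)  cross = 13.5·5.5 − 17.5·4.5 = -4.5000; (r_i+r_j)·cross = 31·-4.5000 = -139.5000
edge 3: (17.5,5.5)→(14.5,30)  cross = 17.5·30 − 14.5·5.5 = 445.2500; (r_i+r_j)·cross = 32·445.2500 = 14248.0000
edge 4: (14.5,30)→(2.5,34.5)  cross = 14.5·34.5 − 2.5·30 = 425.2500; (r_i+r_j)·cross = 17·425.2500 = 7229.2500
Σcross = 498.5000 → A = |Σcross|/2 = 249.2500 mm²
Σ(r_i+r_j)·cross = 15805.7500 → first moment M = |Σ|/6 = 2634.2917
R_c = M/A = 2634.2917/249.2500 = 10.5689 mm
θ = 264° = 4.607669 rad
V = θ·R_c·A = 4.607669·10.5689·249.2500 = 12137.945 mm³

Volume = 12137.945 mm³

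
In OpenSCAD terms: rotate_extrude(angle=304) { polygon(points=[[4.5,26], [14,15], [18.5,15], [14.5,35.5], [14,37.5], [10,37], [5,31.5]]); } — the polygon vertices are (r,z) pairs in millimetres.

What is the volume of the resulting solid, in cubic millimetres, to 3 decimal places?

Volume = 11866.424 mm³

Profile (r,z), 7 vertices: (4.5,26) (14,15) (18.5,15) (14.5,35.5) (14,37.5) (10,37) (5,31.5)
edge 0: (4.5,26)→(14,15)  cross = 4.5·15 − 14·26 = -296.5000; (r_i+r_j)·cross = 18.5·-296.5000 = -5485.2500
edge 1: (14,15)→(18.5,15)  cross = 14·15 − 18.5·15 = -67.5000; (r_i+r_j)·cross = 32.5·-67.5000 = -2193.7500
edge 2: (18.5,15)→(14.5,35.5)  cross = 18.5·35.5 − 14.5·15 = 439.2500; (r_i+r_j)·cross = 33·439.2500 = 14495.2500
edge 3: (14.5,35.5)→(14,37.5)  cross = 14.5·37.5 − 14·35.5 = 46.7500; (r_i+r_j)·cross = 28.5·46.7500 = 1332.3750
edge 4: (14,37.5)→(10,37)  cross = 14·37 − 10·37.5 = 143.0000; (r_i+r_j)·cross = 24·143.0000 = 3432.0000
edge 5: (10,37)→(5,31.5)  cross = 10·31.5 − 5·37 = 130.0000; (r_i+r_j)·cross = 15·130.0000 = 1950.0000
edge 6: (5,31.5)→(4.5,26)  cross = 5·26 − 4.5·31.5 = -11.7500; (r_i+r_j)·cross = 9.5·-11.7500 = -111.6250
Σcross = 383.2500 → A = |Σcross|/2 = 191.6250 mm²
Σ(r_i+r_j)·cross = 13419.0000 → first moment M = |Σ|/6 = 2236.5000
R_c = M/A = 2236.5000/191.6250 = 11.6712 mm
θ = 304° = 5.305801 rad
V = θ·R_c·A = 5.305801·11.6712·191.6250 = 11866.424 mm³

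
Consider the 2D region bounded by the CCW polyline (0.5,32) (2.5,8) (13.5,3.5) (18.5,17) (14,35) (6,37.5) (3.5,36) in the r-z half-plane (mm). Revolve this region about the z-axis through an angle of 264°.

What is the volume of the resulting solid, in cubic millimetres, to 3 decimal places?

Profile (r,z), 7 vertices: (0.5,32) (2.5,8) (13.5,3.5) (18.5,17) (14,35) (6,37.5) (3.5,36)
edge 0: (0.5,32)→(2.5,8)  cross = 0.5·8 − 2.5·32 = -76.0000; (r_i+r_j)·cross = 3·-76.0000 = -228.0000
edge 1: (2.5,8)→(13.5,3.5)  cross = 2.5·3.5 − 13.5·8 = -99.2500; (r_i+r_j)·cross = 16·-99.2500 = -1588.0000
edge 2: (13.5,3.5)→(18.5,17)  cross = 13.5·17 − 18.5·3.5 = 164.7500; (r_i+r_j)·cross = 32·164.7500 = 5272.0000
edge 3: (18.5,17)→(14,35)  cross = 18.5·35 − 14·17 = 409.5000; (r_i+r_j)·cross = 32.5·409.5000 = 13308.7500
edge 4: (14,35)→(6,37.5)  cross = 14·37.5 − 6·35 = 315.0000; (r_i+r_j)·cross = 20·315.0000 = 6300.0000
edge 5: (6,37.5)→(3.5,36)  cross = 6·36 − 3.5·37.5 = 84.7500; (r_i+r_j)·cross = 9.5·84.7500 = 805.1250
edge 6: (3.5,36)→(0.5,32)  cross = 3.5·32 − 0.5·36 = 94.0000; (r_i+r_j)·cross = 4·94.0000 = 376.0000
Σcross = 892.7500 → A = |Σcross|/2 = 446.3750 mm²
Σ(r_i+r_j)·cross = 24245.8750 → first moment M = |Σ|/6 = 4040.9792
R_c = M/A = 4040.9792/446.3750 = 9.0529 mm
θ = 264° = 4.607669 rad
V = θ·R_c·A = 4.607669·9.0529·446.3750 = 18619.495 mm³

Volume = 18619.495 mm³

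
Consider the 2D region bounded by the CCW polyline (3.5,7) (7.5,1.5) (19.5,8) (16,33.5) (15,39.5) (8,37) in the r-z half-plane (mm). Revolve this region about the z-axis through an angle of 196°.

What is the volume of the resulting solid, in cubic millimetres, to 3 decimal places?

Profile (r,z), 6 vertices: (3.5,7) (7.5,1.5) (19.5,8) (16,33.5) (15,39.5) (8,37)
edge 0: (3.5,7)→(7.5,1.5)  cross = 3.5·1.5 − 7.5·7 = -47.2500; (r_i+r_j)·cross = 11·-47.2500 = -519.7500
edge 1: (7.5,1.5)→(19.5,8)  cross = 7.5·8 − 19.5·1.5 = 30.7500; (r_i+r_j)·cross = 27·30.7500 = 830.2500
edge 2: (19.5,8)→(16,33.5)  cross = 19.5·33.5 − 16·8 = 525.2500; (r_i+r_j)·cross = 35.5·525.2500 = 18646.3750
edge 3: (16,33.5)→(15,39.5)  cross = 16·39.5 − 15·33.5 = 129.5000; (r_i+r_j)·cross = 31·129.5000 = 4014.5000
edge 4: (15,39.5)→(8,37)  cross = 15·37 − 8·39.5 = 239.0000; (r_i+r_j)·cross = 23·239.0000 = 5497.0000
edge 5: (8,37)→(3.5,7)  cross = 8·7 − 3.5·37 = -73.5000; (r_i+r_j)·cross = 11.5·-73.5000 = -845.2500
Σcross = 803.7500 → A = |Σcross|/2 = 401.8750 mm²
Σ(r_i+r_j)·cross = 27623.1250 → first moment M = |Σ|/6 = 4603.8542
R_c = M/A = 4603.8542/401.8750 = 11.4559 mm
θ = 196° = 3.420845 rad
V = θ·R_c·A = 3.420845·11.4559·401.8750 = 15749.073 mm³

Volume = 15749.073 mm³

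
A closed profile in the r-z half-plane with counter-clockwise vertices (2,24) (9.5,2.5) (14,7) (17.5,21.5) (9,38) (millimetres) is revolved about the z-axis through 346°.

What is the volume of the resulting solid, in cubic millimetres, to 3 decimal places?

Profile (r,z), 5 vertices: (2,24) (9.5,2.5) (14,7) (17.5,21.5) (9,38)
edge 0: (2,24)→(9.5,2.5)  cross = 2·2.5 − 9.5·24 = -223.0000; (r_i+r_j)·cross = 11.5·-223.0000 = -2564.5000
edge 1: (9.5,2.5)→(14,7)  cross = 9.5·7 − 14·2.5 = 31.5000; (r_i+r_j)·cross = 23.5·31.5000 = 740.2500
edge 2: (14,7)→(17.5,21.5)  cross = 14·21.5 − 17.5·7 = 178.5000; (r_i+r_j)·cross = 31.5·178.5000 = 5622.7500
edge 3: (17.5,21.5)→(9,38)  cross = 17.5·38 − 9·21.5 = 471.5000; (r_i+r_j)·cross = 26.5·471.5000 = 12494.7500
edge 4: (9,38)→(2,24)  cross = 9·24 − 2·38 = 140.0000; (r_i+r_j)·cross = 11·140.0000 = 1540.0000
Σcross = 598.5000 → A = |Σcross|/2 = 299.2500 mm²
Σ(r_i+r_j)·cross = 17833.2500 → first moment M = |Σ|/6 = 2972.2083
R_c = M/A = 2972.2083/299.2500 = 9.9322 mm
θ = 346° = 6.038839 rad
V = θ·R_c·A = 6.038839·9.9322·299.2500 = 17948.688 mm³

Volume = 17948.688 mm³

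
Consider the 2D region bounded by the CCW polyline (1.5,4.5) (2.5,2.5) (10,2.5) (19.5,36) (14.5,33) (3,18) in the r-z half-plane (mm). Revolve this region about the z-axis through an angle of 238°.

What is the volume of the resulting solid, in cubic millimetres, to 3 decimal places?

Profile (r,z), 6 vertices: (1.5,4.5) (2.5,2.5) (10,2.5) (19.5,36) (14.5,33) (3,18)
edge 0: (1.5,4.5)→(2.5,2.5)  cross = 1.5·2.5 − 2.5·4.5 = -7.5000; (r_i+r_j)·cross = 4·-7.5000 = -30.0000
edge 1: (2.5,2.5)→(10,2.5)  cross = 2.5·2.5 − 10·2.5 = -18.7500; (r_i+r_j)·cross = 12.5·-18.7500 = -234.3750
edge 2: (10,2.5)→(19.5,36)  cross = 10·36 − 19.5·2.5 = 311.2500; (r_i+r_j)·cross = 29.5·311.2500 = 9181.8750
edge 3: (19.5,36)→(14.5,33)  cross = 19.5·33 − 14.5·36 = 121.5000; (r_i+r_j)·cross = 34·121.5000 = 4131.0000
edge 4: (14.5,33)→(3,18)  cross = 14.5·18 − 3·33 = 162.0000; (r_i+r_j)·cross = 17.5·162.0000 = 2835.0000
edge 5: (3,18)→(1.5,4.5)  cross = 3·4.5 − 1.5·18 = -13.5000; (r_i+r_j)·cross = 4.5·-13.5000 = -60.7500
Σcross = 555.0000 → A = |Σcross|/2 = 277.5000 mm²
Σ(r_i+r_j)·cross = 15822.7500 → first moment M = |Σ|/6 = 2637.1250
R_c = M/A = 2637.1250/277.5000 = 9.5032 mm
θ = 238° = 4.153884 rad
V = θ·R_c·A = 4.153884·9.5032·277.5000 = 10954.310 mm³

Volume = 10954.310 mm³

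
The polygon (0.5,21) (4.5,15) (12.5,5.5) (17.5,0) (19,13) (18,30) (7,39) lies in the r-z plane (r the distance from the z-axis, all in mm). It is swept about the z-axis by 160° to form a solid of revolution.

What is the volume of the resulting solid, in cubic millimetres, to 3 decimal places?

Volume = 12986.530 mm³

Profile (r,z), 7 vertices: (0.5,21) (4.5,15) (12.5,5.5) (17.5,0) (19,13) (18,30) (7,39)
edge 0: (0.5,21)→(4.5,15)  cross = 0.5·15 − 4.5·21 = -87.0000; (r_i+r_j)·cross = 5·-87.0000 = -435.0000
edge 1: (4.5,15)→(12.5,5.5)  cross = 4.5·5.5 − 12.5·15 = -162.7500; (r_i+r_j)·cross = 17·-162.7500 = -2766.7500
edge 2: (12.5,5.5)→(17.5,0)  cross = 12.5·0 − 17.5·5.5 = -96.2500; (r_i+r_j)·cross = 30·-96.2500 = -2887.5000
edge 3: (17.5,0)→(19,13)  cross = 17.5·13 − 19·0 = 227.5000; (r_i+r_j)·cross = 36.5·227.5000 = 8303.7500
edge 4: (19,13)→(18,30)  cross = 19·30 − 18·13 = 336.0000; (r_i+r_j)·cross = 37·336.0000 = 12432.0000
edge 5: (18,30)→(7,39)  cross = 18·39 − 7·30 = 492.0000; (r_i+r_j)·cross = 25·492.0000 = 12300.0000
edge 6: (7,39)→(0.5,21)  cross = 7·21 − 0.5·39 = 127.5000; (r_i+r_j)·cross = 7.5·127.5000 = 956.2500
Σcross = 837.0000 → A = |Σcross|/2 = 418.5000 mm²
Σ(r_i+r_j)·cross = 27902.7500 → first moment M = |Σ|/6 = 4650.4583
R_c = M/A = 4650.4583/418.5000 = 11.1122 mm
θ = 160° = 2.792527 rad
V = θ·R_c·A = 2.792527·11.1122·418.5000 = 12986.530 mm³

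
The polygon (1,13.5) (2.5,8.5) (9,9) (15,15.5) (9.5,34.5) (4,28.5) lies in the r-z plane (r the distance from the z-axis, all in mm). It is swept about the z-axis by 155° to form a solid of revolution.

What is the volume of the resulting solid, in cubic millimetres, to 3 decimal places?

Volume = 4684.327 mm³

Profile (r,z), 6 vertices: (1,13.5) (2.5,8.5) (9,9) (15,15.5) (9.5,34.5) (4,28.5)
edge 0: (1,13.5)→(2.5,8.5)  cross = 1·8.5 − 2.5·13.5 = -25.2500; (r_i+r_j)·cross = 3.5·-25.2500 = -88.3750
edge 1: (2.5,8.5)→(9,9)  cross = 2.5·9 − 9·8.5 = -54.0000; (r_i+r_j)·cross = 11.5·-54.0000 = -621.0000
edge 2: (9,9)→(15,15.5)  cross = 9·15.5 − 15·9 = 4.5000; (r_i+r_j)·cross = 24·4.5000 = 108.0000
edge 3: (15,15.5)→(9.5,34.5)  cross = 15·34.5 − 9.5·15.5 = 370.2500; (r_i+r_j)·cross = 24.5·370.2500 = 9071.1250
edge 4: (9.5,34.5)→(4,28.5)  cross = 9.5·28.5 − 4·34.5 = 132.7500; (r_i+r_j)·cross = 13.5·132.7500 = 1792.1250
edge 5: (4,28.5)→(1,13.5)  cross = 4·13.5 − 1·28.5 = 25.5000; (r_i+r_j)·cross = 5·25.5000 = 127.5000
Σcross = 453.7500 → A = |Σcross|/2 = 226.8750 mm²
Σ(r_i+r_j)·cross = 10389.3750 → first moment M = |Σ|/6 = 1731.5625
R_c = M/A = 1731.5625/226.8750 = 7.6322 mm
θ = 155° = 2.705260 rad
V = θ·R_c·A = 2.705260·7.6322·226.8750 = 4684.327 mm³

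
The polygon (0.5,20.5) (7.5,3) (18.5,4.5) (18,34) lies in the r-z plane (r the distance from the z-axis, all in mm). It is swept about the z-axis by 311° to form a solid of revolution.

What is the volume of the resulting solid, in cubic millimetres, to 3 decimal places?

Volume = 22372.752 mm³

Profile (r,z), 4 vertices: (0.5,20.5) (7.5,3) (18.5,4.5) (18,34)
edge 0: (0.5,20.5)→(7.5,3)  cross = 0.5·3 − 7.5·20.5 = -152.2500; (r_i+r_j)·cross = 8·-152.2500 = -1218.0000
edge 1: (7.5,3)→(18.5,4.5)  cross = 7.5·4.5 − 18.5·3 = -21.7500; (r_i+r_j)·cross = 26·-21.7500 = -565.5000
edge 2: (18.5,4.5)→(18,34)  cross = 18.5·34 − 18·4.5 = 548.0000; (r_i+r_j)·cross = 36.5·548.0000 = 20002.0000
edge 3: (18,34)→(0.5,20.5)  cross = 18·20.5 − 0.5·34 = 352.0000; (r_i+r_j)·cross = 18.5·352.0000 = 6512.0000
Σcross = 726.0000 → A = |Σcross|/2 = 363.0000 mm²
Σ(r_i+r_j)·cross = 24730.5000 → first moment M = |Σ|/6 = 4121.7500
R_c = M/A = 4121.7500/363.0000 = 11.3547 mm
θ = 311° = 5.427974 rad
V = θ·R_c·A = 5.427974·11.3547·363.0000 = 22372.752 mm³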